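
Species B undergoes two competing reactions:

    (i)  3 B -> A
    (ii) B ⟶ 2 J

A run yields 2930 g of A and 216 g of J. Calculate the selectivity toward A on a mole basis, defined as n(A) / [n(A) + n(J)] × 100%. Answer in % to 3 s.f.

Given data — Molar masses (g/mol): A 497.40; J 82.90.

n(A) = 2930 / 497.40 = 5.891 mol
n(J) = 216 / 82.90 = 2.606 mol
selectivity = 5.891/(5.891+2.606) × 100 = 69.33 %

69.3 %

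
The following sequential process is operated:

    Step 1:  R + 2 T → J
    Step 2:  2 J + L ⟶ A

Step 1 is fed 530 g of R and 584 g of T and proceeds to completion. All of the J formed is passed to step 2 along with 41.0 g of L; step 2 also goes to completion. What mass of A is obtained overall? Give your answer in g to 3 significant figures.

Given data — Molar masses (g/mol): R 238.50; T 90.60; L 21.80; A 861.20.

Step 1:
n(R) = 530.0 / 238.50 = 2.222 mol
n(T) = 584.0 / 90.60 = 6.446 mol
n/ν → R: 2.222, T: 3.223; R is limiting.
n(J) produced = (1/1) × 2.222 = 2.222 mol
Step 2:
n(J) available = 2.222 mol
n(L) = 41.00 / 21.80 = 1.881 mol
n/ν → J: 1.111, L: 1.881; J is limiting.
n(A) = (1/2) × 2.222 = 1.111 mol
mass = 1.111 × 861.20 = 956.8 g

957 g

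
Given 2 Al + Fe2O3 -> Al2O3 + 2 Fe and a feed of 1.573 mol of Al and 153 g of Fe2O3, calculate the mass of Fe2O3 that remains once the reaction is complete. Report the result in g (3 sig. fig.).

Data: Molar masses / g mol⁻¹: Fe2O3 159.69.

27.4 g

n(Al) = 1.573 mol
n(Fe2O3) = 153.0 / 159.69 = 0.9581 mol
n/ν for Al = 1.573/2 = 0.7865
n/ν for Fe2O3 = 0.9581/1 = 0.9581
Smallest n/ν is Al → limiting reagent.
Fe2O3 consumed = (1/2) × 1.573 = 0.7865 mol
Fe2O3 remaining = 0.9581 − 0.7865 = 0.1716 mol
mass = 0.1716 × 159.69 = 27.40 g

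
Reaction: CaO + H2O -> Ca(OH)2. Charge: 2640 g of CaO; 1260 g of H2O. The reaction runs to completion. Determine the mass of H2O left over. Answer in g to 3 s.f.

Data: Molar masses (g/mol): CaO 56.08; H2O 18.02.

n(CaO) = 2640 / 56.08 = 47.08 mol
n(H2O) = 1260 / 18.02 = 69.92 mol
n/ν for CaO = 47.08/1 = 47.08
n/ν for H2O = 69.92/1 = 69.92
Smallest n/ν is CaO → limiting reagent.
H2O consumed = (1/1) × 47.08 = 47.08 mol
H2O remaining = 69.92 − 47.08 = 22.84 mol
mass = 22.84 × 18.02 = 411.6 g

412 g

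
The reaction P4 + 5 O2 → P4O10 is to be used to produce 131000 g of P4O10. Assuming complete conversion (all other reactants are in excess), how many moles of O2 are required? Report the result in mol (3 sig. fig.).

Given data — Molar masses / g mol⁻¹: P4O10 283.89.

2310 mol

n(P4O10) = 131000 / 283.89 = 461.4 mol
n(O2) = (5/1) × 461.4 = 2307 mol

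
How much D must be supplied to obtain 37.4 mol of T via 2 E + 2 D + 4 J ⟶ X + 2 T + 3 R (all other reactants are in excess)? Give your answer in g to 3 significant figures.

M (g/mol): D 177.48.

6640 g

n(T) = 37.40 mol
n(D) = (2/2) × 37.40 = 37.40 mol
mass = 37.40 × 177.48 = 6638 g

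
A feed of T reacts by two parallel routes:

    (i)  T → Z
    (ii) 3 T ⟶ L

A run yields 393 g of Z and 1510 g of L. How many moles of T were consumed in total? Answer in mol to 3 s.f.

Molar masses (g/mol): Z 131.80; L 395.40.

14.4 mol

n(Z) = 393 / 131.80 = 2.982 mol
n(L) = 1510 / 395.40 = 3.819 mol
n(T) via (i) = (1/1)×2.982 = 2.982 mol
n(T) via (ii) = (3/1)×3.819 = 11.46 mol
total n(T) = 2.982 + 11.46 = 14.44 mol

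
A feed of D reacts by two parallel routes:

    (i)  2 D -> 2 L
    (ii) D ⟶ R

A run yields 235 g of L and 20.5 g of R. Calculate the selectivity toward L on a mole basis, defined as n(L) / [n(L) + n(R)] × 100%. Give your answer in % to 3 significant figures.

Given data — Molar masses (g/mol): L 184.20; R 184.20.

92.0 %

n(L) = 235 / 184.20 = 1.276 mol
n(R) = 20.5 / 184.20 = 0.1113 mol
selectivity = 1.276/(1.276+0.1113) × 100 = 91.98 %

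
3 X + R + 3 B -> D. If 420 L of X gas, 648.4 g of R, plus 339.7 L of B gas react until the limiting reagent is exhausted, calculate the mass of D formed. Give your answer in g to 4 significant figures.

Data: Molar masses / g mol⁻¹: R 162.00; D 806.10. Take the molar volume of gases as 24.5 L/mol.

3226 g

n(X) = 420.0 / 24.5 = 17.14 mol
n(R) = 648.4 / 162.00 = 4.002 mol
n(B) = 339.7 / 24.5 = 13.87 mol
n/ν → X: 5.713, R: 4.002, B: 4.623; R is limiting.
n(D) = (1/1) × 4.002 = 4.002 mol
mass = 4.002 × 806.10 = 3226 g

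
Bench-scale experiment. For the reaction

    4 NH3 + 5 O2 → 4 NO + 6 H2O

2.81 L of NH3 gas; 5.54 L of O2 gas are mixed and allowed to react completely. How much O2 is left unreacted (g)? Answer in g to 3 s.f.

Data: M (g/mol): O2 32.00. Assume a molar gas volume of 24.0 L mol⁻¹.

n(NH3) = 2.810 / 24.0 = 0.1171 mol
n(O2) = 5.540 / 24.0 = 0.2308 mol
n/ν → NH3: 0.02928, O2: 0.04616; NH3 is limiting.
O2 consumed = (5/4) × 0.1171 = 0.1464 mol
O2 remaining = 0.2308 − 0.1464 = 0.08440 mol
mass = 0.08440 × 32.00 = 2.701 g

2.70 g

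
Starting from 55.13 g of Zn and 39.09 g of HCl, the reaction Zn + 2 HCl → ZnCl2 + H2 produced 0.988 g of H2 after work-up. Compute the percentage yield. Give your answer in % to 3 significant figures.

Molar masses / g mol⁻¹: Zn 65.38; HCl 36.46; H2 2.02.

91.2 %

n(Zn) = 55.13 / 65.38 = 0.8432 mol
n(HCl) = 39.09 / 36.46 = 1.072 mol
n/ν for Zn = 0.8432/1 = 0.8432
n/ν for HCl = 1.072/2 = 0.5360
Smallest n/ν is HCl → limiting reagent.
theoretical n(H2) = (1/2) × 1.072 = 0.5360 mol → 1.083 g
% yield = 0.988 / 1.083 × 100 = 91.23 %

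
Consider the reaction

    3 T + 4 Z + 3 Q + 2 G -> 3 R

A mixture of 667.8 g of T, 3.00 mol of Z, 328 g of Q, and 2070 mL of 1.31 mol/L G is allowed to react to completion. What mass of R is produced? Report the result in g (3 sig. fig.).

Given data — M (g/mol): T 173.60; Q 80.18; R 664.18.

1490 g

n(T) = 667.8 / 173.60 = 3.847 mol
n(Z) = 3.000 mol
n(Q) = 328.0 / 80.18 = 4.091 mol
n(G) = 1.31 × 2070/1000 = 2.712 mol
n/ν for T = 3.847/3 = 1.282
n/ν for Z = 3.000/4 = 0.7500
n/ν for Q = 4.091/3 = 1.364
n/ν for G = 2.712/2 = 1.356
Smallest n/ν is Z → limiting reagent.
n(R) = (3/4) × 3.000 = 2.250 mol
mass = 2.250 × 664.18 = 1494 g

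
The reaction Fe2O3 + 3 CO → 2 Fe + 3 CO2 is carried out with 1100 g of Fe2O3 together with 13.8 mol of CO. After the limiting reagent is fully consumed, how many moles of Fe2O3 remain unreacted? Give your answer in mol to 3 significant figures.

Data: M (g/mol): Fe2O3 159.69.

n(Fe2O3) = 1100 / 159.69 = 6.888 mol
n(CO) = 13.80 mol
n/ν for Fe2O3 = 6.888/1 = 6.888
n/ν for CO = 13.80/3 = 4.600
Smallest n/ν is CO → limiting reagent.
Fe2O3 consumed = (1/3) × 13.80 = 4.600 mol
Fe2O3 remaining = 6.888 − 4.600 = 2.288 mol

2.29 mol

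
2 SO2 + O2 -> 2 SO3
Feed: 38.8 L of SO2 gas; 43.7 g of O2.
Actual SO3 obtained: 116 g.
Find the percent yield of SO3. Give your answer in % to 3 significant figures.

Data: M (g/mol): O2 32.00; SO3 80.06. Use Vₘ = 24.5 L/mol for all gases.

n(SO2) = 38.80 / 24.5 = 1.584 mol
n(O2) = 43.70 / 32.00 = 1.366 mol
n/ν for SO2 = 1.584/2 = 0.7920
n/ν for O2 = 1.366/1 = 1.366
Smallest n/ν is SO2 → limiting reagent.
theoretical n(SO3) = (2/2) × 1.584 = 1.584 mol → 126.8 g
% yield = 116 / 126.8 × 100 = 91.48 %

91.5 %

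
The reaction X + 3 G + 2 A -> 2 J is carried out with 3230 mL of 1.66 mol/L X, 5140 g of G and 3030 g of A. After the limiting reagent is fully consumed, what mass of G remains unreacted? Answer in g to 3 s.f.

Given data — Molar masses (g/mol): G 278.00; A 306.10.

1010 g

n(X) = 1.66 × 3230/1000 = 5.362 mol
n(G) = 5140 / 278.00 = 18.49 mol
n(A) = 3030 / 306.10 = 9.899 mol
n/ν for X = 5.362/1 = 5.362
n/ν for G = 18.49/3 = 6.163
n/ν for A = 9.899/2 = 4.950
Smallest n/ν is A → limiting reagent.
G consumed = (3/2) × 9.899 = 14.85 mol
G remaining = 18.49 − 14.85 = 3.640 mol
mass = 3.640 × 278.00 = 1012 g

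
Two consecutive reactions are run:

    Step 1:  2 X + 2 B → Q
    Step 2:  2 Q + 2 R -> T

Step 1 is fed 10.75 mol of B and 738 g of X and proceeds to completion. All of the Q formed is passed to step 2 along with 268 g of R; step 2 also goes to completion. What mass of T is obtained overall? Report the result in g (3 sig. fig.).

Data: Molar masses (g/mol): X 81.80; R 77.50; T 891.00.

Step 1:
n(B) = 10.75 mol
n(X) = 738.0 / 81.80 = 9.022 mol
n/ν for B = 10.75/2 = 5.375
n/ν for X = 9.022/2 = 4.511
Smallest n/ν is X → limiting reagent.
n(Q) produced = (1/2) × 9.022 = 4.511 mol
Step 2:
n(Q) available = 4.511 mol
n(R) = 268.0 / 77.50 = 3.458 mol
n/ν for Q = 4.511/2 = 2.256
n/ν for R = 3.458/2 = 1.729
Smallest n/ν is R → limiting reagent.
n(T) = (1/2) × 3.458 = 1.729 mol
mass = 1.729 × 891.00 = 1541 g

1540 g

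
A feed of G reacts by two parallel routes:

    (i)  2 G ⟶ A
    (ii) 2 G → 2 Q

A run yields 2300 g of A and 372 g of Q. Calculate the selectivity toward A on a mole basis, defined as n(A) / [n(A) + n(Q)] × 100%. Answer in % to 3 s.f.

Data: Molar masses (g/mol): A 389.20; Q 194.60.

75.6 %

n(A) = 2300 / 389.20 = 5.910 mol
n(Q) = 372 / 194.60 = 1.912 mol
selectivity = 5.910/(5.910+1.912) × 100 = 75.56 %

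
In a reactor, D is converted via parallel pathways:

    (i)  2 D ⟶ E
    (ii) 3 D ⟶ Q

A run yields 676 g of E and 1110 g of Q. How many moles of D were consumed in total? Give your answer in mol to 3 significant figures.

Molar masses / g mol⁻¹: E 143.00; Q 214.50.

n(E) = 676 / 143.00 = 4.727 mol
n(Q) = 1110 / 214.50 = 5.175 mol
n(D) via (i) = (2/1)×4.727 = 9.454 mol
n(D) via (ii) = (3/1)×5.175 = 15.53 mol
total n(D) = 9.454 + 15.53 = 24.98 mol

25.0 mol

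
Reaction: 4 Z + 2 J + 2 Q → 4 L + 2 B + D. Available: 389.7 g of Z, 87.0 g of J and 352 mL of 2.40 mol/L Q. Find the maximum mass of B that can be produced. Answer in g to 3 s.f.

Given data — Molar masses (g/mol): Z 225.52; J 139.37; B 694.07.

433 g

n(Z) = 389.7 / 225.52 = 1.728 mol
n(J) = 87.00 / 139.37 = 0.6242 mol
n(Q) = 2.40 × 352.0/1000 = 0.8448 mol
n/ν for Z = 1.728/4 = 0.4320
n/ν for J = 0.6242/2 = 0.3121
n/ν for Q = 0.8448/2 = 0.4224
Smallest n/ν is J → limiting reagent.
n(B) = (2/2) × 0.6242 = 0.6242 mol
mass = 0.6242 × 694.07 = 433.2 g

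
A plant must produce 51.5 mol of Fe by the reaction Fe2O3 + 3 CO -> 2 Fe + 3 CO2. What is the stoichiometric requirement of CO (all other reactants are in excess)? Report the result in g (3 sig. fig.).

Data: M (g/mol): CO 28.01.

2160 g

n(Fe) = 51.50 mol
n(CO) = (3/2) × 51.50 = 77.25 mol
mass = 77.25 × 28.01 = 2164 g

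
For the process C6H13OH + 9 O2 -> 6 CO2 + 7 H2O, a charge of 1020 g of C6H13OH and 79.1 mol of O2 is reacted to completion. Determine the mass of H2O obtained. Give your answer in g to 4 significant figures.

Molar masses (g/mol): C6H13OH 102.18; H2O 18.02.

1109 g

n(C6H13OH) = 1020 / 102.18 = 9.982 mol
n(O2) = 79.10 mol
n/ν → C6H13OH: 9.982, O2: 8.789; O2 is limiting.
n(H2O) = (7/9) × 79.10 = 61.52 mol
mass = 61.52 × 18.02 = 1109 g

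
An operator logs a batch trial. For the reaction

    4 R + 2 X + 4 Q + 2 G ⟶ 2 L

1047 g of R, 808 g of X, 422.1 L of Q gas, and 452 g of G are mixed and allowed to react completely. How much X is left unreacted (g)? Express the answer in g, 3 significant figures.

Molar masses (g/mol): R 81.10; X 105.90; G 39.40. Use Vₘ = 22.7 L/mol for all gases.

n(R) = 1047 / 81.10 = 12.91 mol
n(X) = 808.0 / 105.90 = 7.630 mol
n(Q) = 422.1 / 22.7 = 18.59 mol
n(G) = 452.0 / 39.40 = 11.47 mol
n/ν → R: 3.228, X: 3.815, Q: 4.648, G: 5.735; R is limiting.
X consumed = (2/4) × 12.91 = 6.455 mol
X remaining = 7.630 − 6.455 = 1.175 mol
mass = 1.175 × 105.90 = 124.4 g

124 g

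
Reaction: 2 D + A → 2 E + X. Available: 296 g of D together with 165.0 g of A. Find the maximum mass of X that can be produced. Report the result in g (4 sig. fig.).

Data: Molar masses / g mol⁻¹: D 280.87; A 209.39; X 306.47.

161.5 g

n(D) = 296.0 / 280.87 = 1.054 mol
n(A) = 165.0 / 209.39 = 0.7880 mol
n/ν for D = 1.054/2 = 0.5270
n/ν for A = 0.7880/1 = 0.7880
Smallest n/ν is D → limiting reagent.
n(X) = (1/2) × 1.054 = 0.5270 mol
mass = 0.5270 × 306.47 = 161.5 g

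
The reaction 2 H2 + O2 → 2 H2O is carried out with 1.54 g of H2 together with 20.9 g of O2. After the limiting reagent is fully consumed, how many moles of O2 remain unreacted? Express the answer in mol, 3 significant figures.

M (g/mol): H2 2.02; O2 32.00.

0.272 mol

n(H2) = 1.540 / 2.02 = 0.7624 mol
n(O2) = 20.90 / 32.00 = 0.6531 mol
n/ν for H2 = 0.7624/2 = 0.3812
n/ν for O2 = 0.6531/1 = 0.6531
Smallest n/ν is H2 → limiting reagent.
O2 consumed = (1/2) × 0.7624 = 0.3812 mol
O2 remaining = 0.6531 − 0.3812 = 0.2719 mol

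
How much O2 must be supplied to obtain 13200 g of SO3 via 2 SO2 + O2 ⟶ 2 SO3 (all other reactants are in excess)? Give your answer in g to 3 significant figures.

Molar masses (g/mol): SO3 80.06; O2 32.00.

2640 g

n(SO3) = 13200 / 80.06 = 164.9 mol
n(O2) = (1/2) × 164.9 = 82.45 mol
mass = 82.45 × 32.00 = 2638 g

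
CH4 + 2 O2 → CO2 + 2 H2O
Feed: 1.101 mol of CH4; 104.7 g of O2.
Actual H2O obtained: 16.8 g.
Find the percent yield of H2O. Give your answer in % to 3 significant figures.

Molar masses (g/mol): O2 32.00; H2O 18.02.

n(CH4) = 1.101 mol
n(O2) = 104.7 / 32.00 = 3.272 mol
n/ν for CH4 = 1.101/1 = 1.101
n/ν for O2 = 3.272/2 = 1.636
Smallest n/ν is CH4 → limiting reagent.
theoretical n(H2O) = (2/1) × 1.101 = 2.202 mol → 39.68 g
% yield = 16.8 / 39.68 × 100 = 42.34 %

42.3 %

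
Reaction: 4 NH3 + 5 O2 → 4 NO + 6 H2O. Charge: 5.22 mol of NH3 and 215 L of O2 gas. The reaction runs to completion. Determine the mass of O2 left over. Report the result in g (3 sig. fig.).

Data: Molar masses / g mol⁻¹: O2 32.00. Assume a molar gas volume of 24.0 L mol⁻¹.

n(NH3) = 5.220 mol
n(O2) = 215.0 / 24.0 = 8.958 mol
n/ν for NH3 = 5.220/4 = 1.305
n/ν for O2 = 8.958/5 = 1.792
Smallest n/ν is NH3 → limiting reagent.
O2 consumed = (5/4) × 5.220 = 6.525 mol
O2 remaining = 8.958 − 6.525 = 2.433 mol
mass = 2.433 × 32.00 = 77.86 g

77.9 g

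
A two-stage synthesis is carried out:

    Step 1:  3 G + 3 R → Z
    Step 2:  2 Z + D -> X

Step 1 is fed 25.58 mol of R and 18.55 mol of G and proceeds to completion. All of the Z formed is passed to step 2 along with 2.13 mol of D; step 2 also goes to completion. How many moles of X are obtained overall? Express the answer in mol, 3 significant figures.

2.13 mol

Step 1:
n(R) = 25.58 mol
n(G) = 18.55 mol
n/ν for R = 25.58/3 = 8.527
n/ν for G = 18.55/3 = 6.183
Smallest n/ν is G → limiting reagent.
n(Z) produced = (1/3) × 18.55 = 6.183 mol
Step 2:
n(Z) available = 6.183 mol
n(D) = 2.130 mol
n/ν for Z = 6.183/2 = 3.092
n/ν for D = 2.130/1 = 2.130
Smallest n/ν is D → limiting reagent.
n(X) = (1/1) × 2.130 = 2.130 mol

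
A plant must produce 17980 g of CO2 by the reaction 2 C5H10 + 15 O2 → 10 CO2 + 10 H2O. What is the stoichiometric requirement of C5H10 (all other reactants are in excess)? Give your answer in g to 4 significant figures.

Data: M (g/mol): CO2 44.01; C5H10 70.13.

5730 g

n(CO2) = 17980 / 44.01 = 408.5 mol
n(C5H10) = (2/10) × 408.5 = 81.70 mol
mass = 81.70 × 70.13 = 5730 g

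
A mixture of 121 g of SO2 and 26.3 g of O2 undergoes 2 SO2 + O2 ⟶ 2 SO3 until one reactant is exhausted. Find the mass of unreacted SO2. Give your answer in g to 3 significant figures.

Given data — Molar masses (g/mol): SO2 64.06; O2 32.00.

n(SO2) = 121.0 / 64.06 = 1.889 mol
n(O2) = 26.30 / 32.00 = 0.8219 mol
n/ν for SO2 = 1.889/2 = 0.9445
n/ν for O2 = 0.8219/1 = 0.8219
Smallest n/ν is O2 → limiting reagent.
SO2 consumed = (2/1) × 0.8219 = 1.644 mol
SO2 remaining = 1.889 − 1.644 = 0.2450 mol
mass = 0.2450 × 64.06 = 15.69 g

15.7 g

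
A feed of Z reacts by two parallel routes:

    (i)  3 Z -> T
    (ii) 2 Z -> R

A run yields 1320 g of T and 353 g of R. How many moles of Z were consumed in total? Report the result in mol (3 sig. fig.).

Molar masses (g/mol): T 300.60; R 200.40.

16.7 mol

n(T) = 1320 / 300.60 = 4.391 mol
n(R) = 353 / 200.40 = 1.761 mol
n(Z) via (i) = (3/1)×4.391 = 13.17 mol
n(Z) via (ii) = (2/1)×1.761 = 3.522 mol
total n(Z) = 13.17 + 3.522 = 16.69 mol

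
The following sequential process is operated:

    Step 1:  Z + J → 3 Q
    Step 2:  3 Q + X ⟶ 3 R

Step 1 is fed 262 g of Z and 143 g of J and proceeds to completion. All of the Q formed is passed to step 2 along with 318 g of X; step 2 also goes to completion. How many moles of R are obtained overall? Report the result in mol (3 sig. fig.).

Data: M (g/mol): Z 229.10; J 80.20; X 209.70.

Step 1:
n(Z) = 262.0 / 229.10 = 1.144 mol
n(J) = 143.0 / 80.20 = 1.783 mol
n/ν for Z = 1.144/1 = 1.144
n/ν for J = 1.783/1 = 1.783
Smallest n/ν is Z → limiting reagent.
n(Q) produced = (3/1) × 1.144 = 3.432 mol
Step 2:
n(Q) available = 3.432 mol
n(X) = 318.0 / 209.70 = 1.516 mol
n/ν for Q = 3.432/3 = 1.144
n/ν for X = 1.516/1 = 1.516
Smallest n/ν is Q → limiting reagent.
n(R) = (3/3) × 3.432 = 3.432 mol

3.43 mol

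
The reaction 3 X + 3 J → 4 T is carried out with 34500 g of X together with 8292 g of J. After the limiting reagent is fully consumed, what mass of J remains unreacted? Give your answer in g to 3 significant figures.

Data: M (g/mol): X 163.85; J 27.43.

n(X) = 34500 / 163.85 = 210.6 mol
n(J) = 8292 / 27.43 = 302.3 mol
n/ν → X: 70.20, J: 100.8; X is limiting.
J consumed = (3/3) × 210.6 = 210.6 mol
J remaining = 302.3 − 210.6 = 91.70 mol
mass = 91.70 × 27.43 = 2515 g

2520 g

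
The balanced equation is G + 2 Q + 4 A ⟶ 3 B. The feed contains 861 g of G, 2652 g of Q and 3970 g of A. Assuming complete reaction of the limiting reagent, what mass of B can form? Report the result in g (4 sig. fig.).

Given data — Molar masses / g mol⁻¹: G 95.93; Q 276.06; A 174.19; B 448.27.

n(G) = 861.0 / 95.93 = 8.975 mol
n(Q) = 2652 / 276.06 = 9.607 mol
n(A) = 3970 / 174.19 = 22.79 mol
n/ν → G: 8.975, Q: 4.804, A: 5.698; Q is limiting.
n(B) = (3/2) × 9.607 = 14.41 mol
mass = 14.41 × 448.27 = 6460 g

6460 g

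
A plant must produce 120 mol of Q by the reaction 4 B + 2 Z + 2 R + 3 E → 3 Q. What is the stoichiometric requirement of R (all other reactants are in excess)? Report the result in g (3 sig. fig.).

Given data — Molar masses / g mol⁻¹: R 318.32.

25500 g

n(Q) = 120.0 mol
n(R) = (2/3) × 120.0 = 80.00 mol
mass = 80.00 × 318.32 = 25470 g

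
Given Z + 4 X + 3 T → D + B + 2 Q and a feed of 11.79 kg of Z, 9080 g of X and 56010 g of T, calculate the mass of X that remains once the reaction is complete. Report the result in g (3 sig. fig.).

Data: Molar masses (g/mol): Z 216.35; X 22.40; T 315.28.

4200 g

n(Z) = 11.79×1000 / 216.35 = 54.50 mol
n(X) = 9080 / 22.40 = 405.4 mol
n(T) = 56010 / 315.28 = 177.7 mol
n/ν for Z = 54.50/1 = 54.50
n/ν for X = 405.4/4 = 101.4
n/ν for T = 177.7/3 = 59.23
Smallest n/ν is Z → limiting reagent.
X consumed = (4/1) × 54.50 = 218.0 mol
X remaining = 405.4 − 218.0 = 187.4 mol
mass = 187.4 × 22.40 = 4198 g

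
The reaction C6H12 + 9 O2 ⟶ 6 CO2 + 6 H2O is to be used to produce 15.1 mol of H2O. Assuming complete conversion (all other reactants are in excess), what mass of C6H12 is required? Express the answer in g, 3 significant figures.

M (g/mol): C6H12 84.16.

212 g

n(H2O) = 15.10 mol
n(C6H12) = (1/6) × 15.10 = 2.517 mol
mass = 2.517 × 84.16 = 211.8 g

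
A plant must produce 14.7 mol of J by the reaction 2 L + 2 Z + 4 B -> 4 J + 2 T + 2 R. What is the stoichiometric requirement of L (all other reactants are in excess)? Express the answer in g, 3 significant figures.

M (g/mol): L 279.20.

2050 g

n(J) = 14.70 mol
n(L) = (2/4) × 14.70 = 7.350 mol
mass = 7.350 × 279.20 = 2052 g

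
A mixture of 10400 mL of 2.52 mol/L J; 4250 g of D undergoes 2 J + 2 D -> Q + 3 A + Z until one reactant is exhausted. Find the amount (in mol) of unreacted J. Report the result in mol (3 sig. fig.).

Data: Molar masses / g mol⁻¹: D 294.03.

n(J) = 2.52 × 10400/1000 = 26.21 mol
n(D) = 4250 / 294.03 = 14.45 mol
n/ν for J = 26.21/2 = 13.11
n/ν for D = 14.45/2 = 7.225
Smallest n/ν is D → limiting reagent.
J consumed = (2/2) × 14.45 = 14.45 mol
J remaining = 26.21 − 14.45 = 11.76 mol

11.8 mol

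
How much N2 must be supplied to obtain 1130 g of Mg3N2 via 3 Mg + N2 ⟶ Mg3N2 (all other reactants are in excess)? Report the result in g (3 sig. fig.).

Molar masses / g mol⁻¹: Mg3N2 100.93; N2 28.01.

n(Mg3N2) = 1130 / 100.93 = 11.20 mol
n(N2) = (1/1) × 11.20 = 11.20 mol
mass = 11.20 × 28.01 = 313.7 g

314 g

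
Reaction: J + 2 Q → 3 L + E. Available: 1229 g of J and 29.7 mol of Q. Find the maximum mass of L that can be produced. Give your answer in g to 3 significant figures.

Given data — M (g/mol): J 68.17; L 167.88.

7480 g

n(J) = 1229 / 68.17 = 18.03 mol
n(Q) = 29.70 mol
n/ν → J: 18.03, Q: 14.85; Q is limiting.
n(L) = (3/2) × 29.70 = 44.55 mol
mass = 44.55 × 167.88 = 7479 g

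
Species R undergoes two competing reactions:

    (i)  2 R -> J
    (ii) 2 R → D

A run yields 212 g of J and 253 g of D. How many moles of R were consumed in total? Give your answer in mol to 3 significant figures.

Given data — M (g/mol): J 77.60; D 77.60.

n(J) = 212 / 77.60 = 2.732 mol
n(D) = 253 / 77.60 = 3.260 mol
n(R) via (i) = (2/1)×2.732 = 5.464 mol
n(R) via (ii) = (2/1)×3.260 = 6.520 mol
total n(R) = 5.464 + 6.520 = 11.98 mol

12.0 mol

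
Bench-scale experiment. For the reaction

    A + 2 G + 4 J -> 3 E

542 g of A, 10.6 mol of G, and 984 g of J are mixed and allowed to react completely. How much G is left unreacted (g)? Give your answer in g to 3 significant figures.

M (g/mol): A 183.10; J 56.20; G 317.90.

1490 g

n(A) = 542.0 / 183.10 = 2.960 mol
n(G) = 10.60 mol
n(J) = 984.0 / 56.20 = 17.51 mol
n/ν → A: 2.960, G: 5.300, J: 4.378; A is limiting.
G consumed = (2/1) × 2.960 = 5.920 mol
G remaining = 10.60 − 5.920 = 4.680 mol
mass = 4.680 × 317.90 = 1488 g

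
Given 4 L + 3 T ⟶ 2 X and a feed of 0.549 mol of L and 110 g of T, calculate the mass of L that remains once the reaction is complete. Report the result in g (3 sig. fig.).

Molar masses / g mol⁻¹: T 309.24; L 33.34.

n(L) = 0.5490 mol
n(T) = 110.0 / 309.24 = 0.3557 mol
n/ν for L = 0.5490/4 = 0.1373
n/ν for T = 0.3557/3 = 0.1186
Smallest n/ν is T → limiting reagent.
L consumed = (4/3) × 0.3557 = 0.4743 mol
L remaining = 0.5490 − 0.4743 = 0.07470 mol
mass = 0.07470 × 33.34 = 2.490 g

2.49 g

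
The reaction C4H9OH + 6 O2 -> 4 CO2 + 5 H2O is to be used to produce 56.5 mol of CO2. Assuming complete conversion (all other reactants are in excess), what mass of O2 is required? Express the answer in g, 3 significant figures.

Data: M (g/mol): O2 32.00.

n(CO2) = 56.50 mol
n(O2) = (6/4) × 56.50 = 84.75 mol
mass = 84.75 × 32.00 = 2712 g

2710 g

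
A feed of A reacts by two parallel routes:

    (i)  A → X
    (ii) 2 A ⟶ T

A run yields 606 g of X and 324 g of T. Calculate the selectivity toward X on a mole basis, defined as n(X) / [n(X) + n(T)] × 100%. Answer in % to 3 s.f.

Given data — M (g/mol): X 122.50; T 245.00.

n(X) = 606 / 122.50 = 4.947 mol
n(T) = 324 / 245.00 = 1.322 mol
selectivity = 4.947/(4.947+1.322) × 100 = 78.91 %

78.9 %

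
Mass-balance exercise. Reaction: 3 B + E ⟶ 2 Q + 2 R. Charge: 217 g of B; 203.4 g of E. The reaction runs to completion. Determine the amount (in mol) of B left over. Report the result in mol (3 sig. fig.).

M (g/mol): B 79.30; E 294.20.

0.662 mol

n(B) = 217.0 / 79.30 = 2.736 mol
n(E) = 203.4 / 294.20 = 0.6914 mol
n/ν for B = 2.736/3 = 0.9120
n/ν for E = 0.6914/1 = 0.6914
Smallest n/ν is E → limiting reagent.
B consumed = (3/1) × 0.6914 = 2.074 mol
B remaining = 2.736 − 2.074 = 0.6620 mol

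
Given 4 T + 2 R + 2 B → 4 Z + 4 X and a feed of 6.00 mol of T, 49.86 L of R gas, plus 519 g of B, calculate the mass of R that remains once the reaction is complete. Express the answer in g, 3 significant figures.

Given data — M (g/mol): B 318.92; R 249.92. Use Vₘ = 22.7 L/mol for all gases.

142 g

n(T) = 6.000 mol
n(R) = 49.86 / 22.7 = 2.196 mol
n(B) = 519.0 / 318.92 = 1.627 mol
n/ν for T = 6.000/4 = 1.500
n/ν for R = 2.196/2 = 1.098
n/ν for B = 1.627/2 = 0.8135
Smallest n/ν is B → limiting reagent.
R consumed = (2/2) × 1.627 = 1.627 mol
R remaining = 2.196 − 1.627 = 0.5690 mol
mass = 0.5690 × 249.92 = 142.2 g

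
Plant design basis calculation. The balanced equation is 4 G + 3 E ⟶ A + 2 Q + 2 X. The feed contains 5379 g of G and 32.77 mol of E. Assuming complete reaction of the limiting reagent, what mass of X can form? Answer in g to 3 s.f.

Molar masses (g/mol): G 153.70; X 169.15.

n(G) = 5379 / 153.70 = 35.00 mol
n(E) = 32.77 mol
n/ν → G: 8.750, E: 10.92; G is limiting.
n(X) = (2/4) × 35.00 = 17.50 mol
mass = 17.50 × 169.15 = 2960 g

2960 g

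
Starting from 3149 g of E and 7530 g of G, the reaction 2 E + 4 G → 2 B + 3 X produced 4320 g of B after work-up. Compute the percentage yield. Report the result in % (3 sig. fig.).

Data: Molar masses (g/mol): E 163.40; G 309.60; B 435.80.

n(E) = 3149 / 163.40 = 19.27 mol
n(G) = 7530 / 309.60 = 24.32 mol
n/ν → E: 9.635, G: 6.080; G is limiting.
theoretical n(B) = (2/4) × 24.32 = 12.16 mol → 5299 g
% yield = 4320 / 5299 × 100 = 81.52 %

81.5 %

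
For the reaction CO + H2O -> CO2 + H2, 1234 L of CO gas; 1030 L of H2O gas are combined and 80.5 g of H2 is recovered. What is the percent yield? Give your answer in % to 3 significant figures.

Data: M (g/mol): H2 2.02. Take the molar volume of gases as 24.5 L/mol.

94.8 %

n(CO) = 1234 / 24.5 = 50.37 mol
n(H2O) = 1030 / 24.5 = 42.04 mol
n/ν for CO = 50.37/1 = 50.37
n/ν for H2O = 42.04/1 = 42.04
Smallest n/ν is H2O → limiting reagent.
theoretical n(H2) = (1/1) × 42.04 = 42.04 mol → 84.92 g
% yield = 80.5 / 84.92 × 100 = 94.80 %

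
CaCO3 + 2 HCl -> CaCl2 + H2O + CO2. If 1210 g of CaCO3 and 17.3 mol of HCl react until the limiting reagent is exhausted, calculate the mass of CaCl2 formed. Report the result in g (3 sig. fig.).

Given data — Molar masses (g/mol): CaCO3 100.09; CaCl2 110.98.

960 g

n(CaCO3) = 1210 / 100.09 = 12.09 mol
n(HCl) = 17.30 mol
n/ν for CaCO3 = 12.09/1 = 12.09
n/ν for HCl = 17.30/2 = 8.650
Smallest n/ν is HCl → limiting reagent.
n(CaCl2) = (1/2) × 17.30 = 8.650 mol
mass = 8.650 × 110.98 = 960.0 g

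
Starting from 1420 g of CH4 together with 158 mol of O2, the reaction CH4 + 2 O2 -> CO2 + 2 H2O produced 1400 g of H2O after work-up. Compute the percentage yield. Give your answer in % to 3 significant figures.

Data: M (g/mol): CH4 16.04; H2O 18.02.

49.2 %

n(CH4) = 1420 / 16.04 = 88.53 mol
n(O2) = 158.0 mol
n/ν → CH4: 88.53, O2: 79.00; O2 is limiting.
theoretical n(H2O) = (2/2) × 158.0 = 158.0 mol → 2847 g
% yield = 1400 / 2847 × 100 = 49.17 %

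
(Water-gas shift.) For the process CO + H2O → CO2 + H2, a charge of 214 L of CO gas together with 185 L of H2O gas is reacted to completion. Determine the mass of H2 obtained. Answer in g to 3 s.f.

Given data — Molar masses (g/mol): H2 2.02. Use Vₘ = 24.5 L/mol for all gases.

15.3 g

n(CO) = 214.0 / 24.5 = 8.735 mol
n(H2O) = 185.0 / 24.5 = 7.551 mol
n/ν for CO = 8.735/1 = 8.735
n/ν for H2O = 7.551/1 = 7.551
Smallest n/ν is H2O → limiting reagent.
n(H2) = (1/1) × 7.551 = 7.551 mol
mass = 7.551 × 2.02 = 15.25 g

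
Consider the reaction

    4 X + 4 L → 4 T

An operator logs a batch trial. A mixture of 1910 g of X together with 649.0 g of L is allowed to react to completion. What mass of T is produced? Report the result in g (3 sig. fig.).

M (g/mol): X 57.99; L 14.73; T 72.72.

2400 g

n(X) = 1910 / 57.99 = 32.94 mol
n(L) = 649.0 / 14.73 = 44.06 mol
n/ν → X: 8.235, L: 11.02; X is limiting.
n(T) = (4/4) × 32.94 = 32.94 mol
mass = 32.94 × 72.72 = 2395 g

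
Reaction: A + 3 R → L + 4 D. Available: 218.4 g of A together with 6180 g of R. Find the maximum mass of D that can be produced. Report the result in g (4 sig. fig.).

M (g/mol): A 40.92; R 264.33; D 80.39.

n(A) = 218.4 / 40.92 = 5.337 mol
n(R) = 6180 / 264.33 = 23.38 mol
n/ν → A: 5.337, R: 7.793; A is limiting.
n(D) = (4/1) × 5.337 = 21.35 mol
mass = 21.35 × 80.39 = 1716 g

1716 g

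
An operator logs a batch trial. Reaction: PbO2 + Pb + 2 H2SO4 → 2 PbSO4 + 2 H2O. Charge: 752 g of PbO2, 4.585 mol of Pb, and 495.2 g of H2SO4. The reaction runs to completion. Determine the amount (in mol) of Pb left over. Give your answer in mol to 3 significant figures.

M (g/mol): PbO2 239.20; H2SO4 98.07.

n(PbO2) = 752.0 / 239.20 = 3.144 mol
n(Pb) = 4.585 mol
n(H2SO4) = 495.2 / 98.07 = 5.049 mol
n/ν → PbO2: 3.144, Pb: 4.585, H2SO4: 2.525; H2SO4 is limiting.
Pb consumed = (1/2) × 5.049 = 2.525 mol
Pb remaining = 4.585 − 2.525 = 2.060 mol

2.06 mol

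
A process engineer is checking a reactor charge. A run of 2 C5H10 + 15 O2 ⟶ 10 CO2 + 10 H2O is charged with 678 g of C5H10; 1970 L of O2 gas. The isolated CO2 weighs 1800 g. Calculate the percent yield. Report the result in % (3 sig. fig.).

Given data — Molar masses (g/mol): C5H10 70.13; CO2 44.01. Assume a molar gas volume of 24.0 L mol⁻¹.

84.6 %

n(C5H10) = 678.0 / 70.13 = 9.668 mol
n(O2) = 1970 / 24.0 = 82.08 mol
n/ν → C5H10: 4.834, O2: 5.472; C5H10 is limiting.
theoretical n(CO2) = (10/2) × 9.668 = 48.34 mol → 2127 g
% yield = 1800 / 2127 × 100 = 84.63 %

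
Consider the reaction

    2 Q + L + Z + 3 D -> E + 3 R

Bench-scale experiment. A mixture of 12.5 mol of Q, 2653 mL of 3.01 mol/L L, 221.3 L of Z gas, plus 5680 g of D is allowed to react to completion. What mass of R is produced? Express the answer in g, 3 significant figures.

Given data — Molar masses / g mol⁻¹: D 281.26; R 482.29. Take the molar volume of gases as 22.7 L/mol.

n(Q) = 12.50 mol
n(L) = 3.01 × 2653/1000 = 7.986 mol
n(Z) = 221.3 / 22.7 = 9.749 mol
n(D) = 5680 / 281.26 = 20.19 mol
n/ν for Q = 12.50/2 = 6.250
n/ν for L = 7.986/1 = 7.986
n/ν for Z = 9.749/1 = 9.749
n/ν for D = 20.19/3 = 6.730
Smallest n/ν is Q → limiting reagent.
n(R) = (3/2) × 12.50 = 18.75 mol
mass = 18.75 × 482.29 = 9043 g

9040 g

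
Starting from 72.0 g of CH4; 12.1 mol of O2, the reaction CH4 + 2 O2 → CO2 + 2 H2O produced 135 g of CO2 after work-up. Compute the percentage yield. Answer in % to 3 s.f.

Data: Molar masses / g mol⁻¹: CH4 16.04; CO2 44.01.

n(CH4) = 72.00 / 16.04 = 4.489 mol
n(O2) = 12.10 mol
n/ν for CH4 = 4.489/1 = 4.489
n/ν for O2 = 12.10/2 = 6.050
Smallest n/ν is CH4 → limiting reagent.
theoretical n(CO2) = (1/1) × 4.489 = 4.489 mol → 197.6 g
% yield = 135 / 197.6 × 100 = 68.32 %

68.3 %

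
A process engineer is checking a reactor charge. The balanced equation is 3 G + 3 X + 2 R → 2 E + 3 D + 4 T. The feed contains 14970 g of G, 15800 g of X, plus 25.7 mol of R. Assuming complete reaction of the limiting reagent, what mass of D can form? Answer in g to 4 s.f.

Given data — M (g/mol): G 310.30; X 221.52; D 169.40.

n(G) = 14970 / 310.30 = 48.24 mol
n(X) = 15800 / 221.52 = 71.33 mol
n(R) = 25.70 mol
n/ν → G: 16.08, X: 23.78, R: 12.85; R is limiting.
n(D) = (3/2) × 25.70 = 38.55 mol
mass = 38.55 × 169.40 = 6530 g

6530 g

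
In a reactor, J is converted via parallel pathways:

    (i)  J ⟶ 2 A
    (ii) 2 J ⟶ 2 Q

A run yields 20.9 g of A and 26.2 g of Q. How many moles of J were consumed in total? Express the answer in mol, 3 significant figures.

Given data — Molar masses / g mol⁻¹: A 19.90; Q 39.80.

1.18 mol

n(A) = 20.9 / 19.90 = 1.050 mol
n(Q) = 26.2 / 39.80 = 0.6583 mol
n(J) via (i) = (1/2)×1.050 = 0.5250 mol
n(J) via (ii) = (2/2)×0.6583 = 0.6583 mol
total n(J) = 0.5250 + 0.6583 = 1.183 mol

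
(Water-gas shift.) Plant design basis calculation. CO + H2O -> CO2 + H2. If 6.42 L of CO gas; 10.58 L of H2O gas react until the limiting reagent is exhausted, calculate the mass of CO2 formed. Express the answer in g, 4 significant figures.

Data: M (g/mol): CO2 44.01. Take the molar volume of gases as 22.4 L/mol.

n(CO) = 6.420 / 22.4 = 0.2866 mol
n(H2O) = 10.58 / 22.4 = 0.4723 mol
n/ν for CO = 0.2866/1 = 0.2866
n/ν for H2O = 0.4723/1 = 0.4723
Smallest n/ν is CO → limiting reagent.
n(CO2) = (1/1) × 0.2866 = 0.2866 mol
mass = 0.2866 × 44.01 = 12.61 g

12.61 g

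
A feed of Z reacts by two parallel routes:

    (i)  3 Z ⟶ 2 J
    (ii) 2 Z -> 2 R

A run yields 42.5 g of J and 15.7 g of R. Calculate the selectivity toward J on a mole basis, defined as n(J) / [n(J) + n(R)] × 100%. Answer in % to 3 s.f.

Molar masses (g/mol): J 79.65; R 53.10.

64.3 %

n(J) = 42.5 / 79.65 = 0.5336 mol
n(R) = 15.7 / 53.10 = 0.2957 mol
selectivity = 0.5336/(0.5336+0.2957) × 100 = 64.34 %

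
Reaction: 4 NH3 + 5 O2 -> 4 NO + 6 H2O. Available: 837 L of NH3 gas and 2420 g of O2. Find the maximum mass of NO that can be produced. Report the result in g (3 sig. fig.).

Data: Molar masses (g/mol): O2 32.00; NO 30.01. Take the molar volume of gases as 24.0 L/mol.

1050 g

n(NH3) = 837.0 / 24.0 = 34.88 mol
n(O2) = 2420 / 32.00 = 75.63 mol
n/ν for NH3 = 34.88/4 = 8.720
n/ν for O2 = 75.63/5 = 15.13
Smallest n/ν is NH3 → limiting reagent.
n(NO) = (4/4) × 34.88 = 34.88 mol
mass = 34.88 × 30.01 = 1047 g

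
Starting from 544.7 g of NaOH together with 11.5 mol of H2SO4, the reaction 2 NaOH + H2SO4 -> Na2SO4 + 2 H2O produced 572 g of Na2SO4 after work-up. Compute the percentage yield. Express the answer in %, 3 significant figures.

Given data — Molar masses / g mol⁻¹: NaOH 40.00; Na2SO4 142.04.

59.1 %

n(NaOH) = 544.7 / 40.00 = 13.62 mol
n(H2SO4) = 11.50 mol
n/ν for NaOH = 13.62/2 = 6.810
n/ν for H2SO4 = 11.50/1 = 11.50
Smallest n/ν is NaOH → limiting reagent.
theoretical n(Na2SO4) = (1/2) × 13.62 = 6.810 mol → 967.3 g
% yield = 572 / 967.3 × 100 = 59.13 %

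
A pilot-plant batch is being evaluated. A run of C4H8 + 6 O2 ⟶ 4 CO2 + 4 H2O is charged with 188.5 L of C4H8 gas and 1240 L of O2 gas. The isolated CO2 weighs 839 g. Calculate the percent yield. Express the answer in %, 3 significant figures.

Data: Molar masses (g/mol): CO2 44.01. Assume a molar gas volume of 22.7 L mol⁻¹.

n(C4H8) = 188.5 / 22.7 = 8.304 mol
n(O2) = 1240 / 22.7 = 54.63 mol
n/ν for C4H8 = 8.304/1 = 8.304
n/ν for O2 = 54.63/6 = 9.105
Smallest n/ν is C4H8 → limiting reagent.
theoretical n(CO2) = (4/1) × 8.304 = 33.22 mol → 1462 g
% yield = 839 / 1462 × 100 = 57.39 %

57.4 %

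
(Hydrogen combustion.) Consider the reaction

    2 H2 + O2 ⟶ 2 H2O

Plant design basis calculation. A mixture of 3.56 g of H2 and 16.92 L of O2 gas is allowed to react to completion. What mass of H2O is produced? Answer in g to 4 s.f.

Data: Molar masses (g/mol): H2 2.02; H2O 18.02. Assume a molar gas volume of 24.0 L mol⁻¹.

25.41 g

n(H2) = 3.560 / 2.02 = 1.762 mol
n(O2) = 16.92 / 24.0 = 0.7050 mol
n/ν → H2: 0.8810, O2: 0.7050; O2 is limiting.
n(H2O) = (2/1) × 0.7050 = 1.410 mol
mass = 1.410 × 18.02 = 25.41 g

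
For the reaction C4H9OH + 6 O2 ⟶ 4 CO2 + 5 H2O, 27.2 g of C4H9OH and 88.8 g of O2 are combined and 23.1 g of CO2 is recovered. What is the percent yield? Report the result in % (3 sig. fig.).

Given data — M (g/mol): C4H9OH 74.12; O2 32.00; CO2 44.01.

n(C4H9OH) = 27.20 / 74.12 = 0.3670 mol
n(O2) = 88.80 / 32.00 = 2.775 mol
n/ν for C4H9OH = 0.3670/1 = 0.3670
n/ν for O2 = 2.775/6 = 0.4625
Smallest n/ν is C4H9OH → limiting reagent.
theoretical n(CO2) = (4/1) × 0.3670 = 1.468 mol → 64.61 g
% yield = 23.1 / 64.61 × 100 = 35.75 %

35.8 %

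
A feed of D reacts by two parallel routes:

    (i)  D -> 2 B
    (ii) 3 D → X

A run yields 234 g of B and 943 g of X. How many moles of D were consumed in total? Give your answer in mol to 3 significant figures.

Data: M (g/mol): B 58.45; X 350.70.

10.1 mol

n(B) = 234 / 58.45 = 4.003 mol
n(X) = 943 / 350.70 = 2.689 mol
n(D) via (i) = (1/2)×4.003 = 2.002 mol
n(D) via (ii) = (3/1)×2.689 = 8.067 mol
total n(D) = 2.002 + 8.067 = 10.07 mol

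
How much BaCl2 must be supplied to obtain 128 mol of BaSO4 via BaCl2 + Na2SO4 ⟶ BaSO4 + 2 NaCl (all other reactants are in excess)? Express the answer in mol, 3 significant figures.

n(BaSO4) = 128.0 mol
n(BaCl2) = (1/1) × 128.0 = 128.0 mol

128 mol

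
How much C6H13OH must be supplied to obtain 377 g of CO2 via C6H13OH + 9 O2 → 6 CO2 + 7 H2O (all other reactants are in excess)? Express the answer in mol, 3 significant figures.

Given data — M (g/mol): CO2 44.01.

1.43 mol

n(CO2) = 377 / 44.01 = 8.566 mol
n(C6H13OH) = (1/6) × 8.566 = 1.428 mol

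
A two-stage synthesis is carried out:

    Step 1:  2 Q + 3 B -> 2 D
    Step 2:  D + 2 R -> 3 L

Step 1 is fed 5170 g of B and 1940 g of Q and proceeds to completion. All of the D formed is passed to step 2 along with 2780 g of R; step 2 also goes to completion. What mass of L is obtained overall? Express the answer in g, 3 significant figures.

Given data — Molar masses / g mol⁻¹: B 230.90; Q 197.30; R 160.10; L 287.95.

Step 1:
n(B) = 5170 / 230.90 = 22.39 mol
n(Q) = 1940 / 197.30 = 9.833 mol
n/ν for B = 22.39/3 = 7.463
n/ν for Q = 9.833/2 = 4.917
Smallest n/ν is Q → limiting reagent.
n(D) produced = (2/2) × 9.833 = 9.833 mol
Step 2:
n(D) available = 9.833 mol
n(R) = 2780 / 160.10 = 17.36 mol
n/ν for D = 9.833/1 = 9.833
n/ν for R = 17.36/2 = 8.680
Smallest n/ν is R → limiting reagent.
n(L) = (3/2) × 17.36 = 26.04 mol
mass = 26.04 × 287.95 = 7498 g

7500 g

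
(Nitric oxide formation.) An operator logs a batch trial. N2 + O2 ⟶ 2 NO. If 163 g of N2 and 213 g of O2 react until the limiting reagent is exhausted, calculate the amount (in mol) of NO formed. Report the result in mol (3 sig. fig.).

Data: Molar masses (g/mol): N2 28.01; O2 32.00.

11.6 mol

n(N2) = 163.0 / 28.01 = 5.819 mol
n(O2) = 213.0 / 32.00 = 6.656 mol
n/ν for N2 = 5.819/1 = 5.819
n/ν for O2 = 6.656/1 = 6.656
Smallest n/ν is N2 → limiting reagent.
n(NO) = (2/1) × 5.819 = 11.64 mol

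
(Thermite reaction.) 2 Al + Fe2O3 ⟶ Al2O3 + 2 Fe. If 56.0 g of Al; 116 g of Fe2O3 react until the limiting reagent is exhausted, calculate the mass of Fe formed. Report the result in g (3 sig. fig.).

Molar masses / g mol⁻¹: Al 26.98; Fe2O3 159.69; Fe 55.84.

n(Al) = 56.00 / 26.98 = 2.076 mol
n(Fe2O3) = 116.0 / 159.69 = 0.7264 mol
n/ν for Al = 2.076/2 = 1.038
n/ν for Fe2O3 = 0.7264/1 = 0.7264
Smallest n/ν is Fe2O3 → limiting reagent.
n(Fe) = (2/1) × 0.7264 = 1.453 mol
mass = 1.453 × 55.84 = 81.14 g

81.1 g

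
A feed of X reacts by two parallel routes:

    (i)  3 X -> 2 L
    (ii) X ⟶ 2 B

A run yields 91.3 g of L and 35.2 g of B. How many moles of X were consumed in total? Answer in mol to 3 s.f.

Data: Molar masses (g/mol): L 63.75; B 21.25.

n(L) = 91.3 / 63.75 = 1.432 mol
n(B) = 35.2 / 21.25 = 1.656 mol
n(X) via (i) = (3/2)×1.432 = 2.148 mol
n(X) via (ii) = (1/2)×1.656 = 0.8280 mol
total n(X) = 2.148 + 0.8280 = 2.976 mol

2.98 mol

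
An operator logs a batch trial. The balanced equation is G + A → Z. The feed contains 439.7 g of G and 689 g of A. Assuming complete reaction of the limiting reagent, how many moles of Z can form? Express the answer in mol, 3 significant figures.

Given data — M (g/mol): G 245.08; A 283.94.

1.79 mol

n(G) = 439.7 / 245.08 = 1.794 mol
n(A) = 689.0 / 283.94 = 2.427 mol
n/ν for G = 1.794/1 = 1.794
n/ν for A = 2.427/1 = 2.427
Smallest n/ν is G → limiting reagent.
n(Z) = (1/1) × 1.794 = 1.794 mol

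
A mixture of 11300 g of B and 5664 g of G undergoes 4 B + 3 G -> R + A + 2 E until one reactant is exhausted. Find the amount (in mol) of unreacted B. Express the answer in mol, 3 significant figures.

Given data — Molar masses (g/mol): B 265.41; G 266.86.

14.3 mol

n(B) = 11300 / 265.41 = 42.58 mol
n(G) = 5664 / 266.86 = 21.22 mol
n/ν for B = 42.58/4 = 10.65
n/ν for G = 21.22/3 = 7.073
Smallest n/ν is G → limiting reagent.
B consumed = (4/3) × 21.22 = 28.29 mol
B remaining = 42.58 − 28.29 = 14.29 mol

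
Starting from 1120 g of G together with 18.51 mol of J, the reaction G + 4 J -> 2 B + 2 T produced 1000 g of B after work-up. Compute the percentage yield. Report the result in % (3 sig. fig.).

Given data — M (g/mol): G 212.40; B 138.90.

77.8 %

n(G) = 1120 / 212.40 = 5.273 mol
n(J) = 18.51 mol
n/ν → G: 5.273, J: 4.628; J is limiting.
theoretical n(B) = (2/4) × 18.51 = 9.255 mol → 1286 g
% yield = 1000 / 1286 × 100 = 77.76 %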